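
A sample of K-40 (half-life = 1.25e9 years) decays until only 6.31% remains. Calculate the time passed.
t = t½ × log₂(N₀/N) = 4.983e9 years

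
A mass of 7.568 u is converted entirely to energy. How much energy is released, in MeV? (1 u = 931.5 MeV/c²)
E = mc² = 7050 MeV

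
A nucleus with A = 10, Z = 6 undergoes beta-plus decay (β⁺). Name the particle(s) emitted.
β⁺: positron (e⁺) + neutrino (νₑ)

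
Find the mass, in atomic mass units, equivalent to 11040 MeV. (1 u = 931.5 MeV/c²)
m = E/c² = 11.85 u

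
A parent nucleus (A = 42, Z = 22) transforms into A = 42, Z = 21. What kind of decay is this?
ΔA = 0, ΔZ = -1 ⇒ beta-plus decay (β⁺) or electron capture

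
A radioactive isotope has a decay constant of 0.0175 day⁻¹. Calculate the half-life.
t½ = ln(2)/λ = 39.61 days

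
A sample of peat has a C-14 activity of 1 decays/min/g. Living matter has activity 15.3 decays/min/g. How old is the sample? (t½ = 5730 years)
Age = t½ × log₂(A₀/A) = 22550 years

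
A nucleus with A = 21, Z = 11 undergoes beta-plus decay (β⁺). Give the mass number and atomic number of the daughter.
Daughter: A = 21, Z = 10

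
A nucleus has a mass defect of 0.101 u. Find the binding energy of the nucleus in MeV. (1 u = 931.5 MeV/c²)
B.E. = Δm × 931.5 = 94.08 MeV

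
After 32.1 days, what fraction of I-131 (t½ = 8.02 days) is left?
N/N₀ = (1/2)^(t/t½) = 0.06239 = 6.24%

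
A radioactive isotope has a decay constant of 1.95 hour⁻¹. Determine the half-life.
t½ = ln(2)/λ = 0.3555 hours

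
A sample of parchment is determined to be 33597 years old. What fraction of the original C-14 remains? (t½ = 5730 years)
N/N₀ = (1/2)^(t/t½) = 0.01718 = 1.72%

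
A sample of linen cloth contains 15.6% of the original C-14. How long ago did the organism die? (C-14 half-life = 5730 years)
Age = t½ × log₂(1/ratio) = 15360 years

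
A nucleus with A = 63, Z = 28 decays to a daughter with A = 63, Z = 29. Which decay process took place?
ΔA = 0, ΔZ = +1 ⇒ beta-minus decay (β⁻)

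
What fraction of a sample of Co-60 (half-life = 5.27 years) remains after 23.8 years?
N/N₀ = (1/2)^(t/t½) = 0.0437 = 4.37%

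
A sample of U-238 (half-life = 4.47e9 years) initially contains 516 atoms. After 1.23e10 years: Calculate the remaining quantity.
N = N₀(1/2)^(t/t½) = 76.61 atoms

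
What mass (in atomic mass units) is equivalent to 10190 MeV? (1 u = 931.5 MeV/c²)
m = E/c² = 10.94 u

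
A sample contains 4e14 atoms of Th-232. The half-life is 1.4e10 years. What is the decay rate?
A = λN = 19800 decays/year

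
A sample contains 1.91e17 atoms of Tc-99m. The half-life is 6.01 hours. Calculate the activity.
A = λN = 2.203e16 decays/hour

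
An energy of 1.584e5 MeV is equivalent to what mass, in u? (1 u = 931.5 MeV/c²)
m = E/c² = 170 u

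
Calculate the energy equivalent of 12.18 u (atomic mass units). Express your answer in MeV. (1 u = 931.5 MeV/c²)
E = mc² = 11350 MeV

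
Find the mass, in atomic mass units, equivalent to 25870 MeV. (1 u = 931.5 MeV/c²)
m = E/c² = 27.77 u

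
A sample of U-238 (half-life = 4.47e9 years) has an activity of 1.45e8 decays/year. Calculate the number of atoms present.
N = A/λ = 9.351e17 atoms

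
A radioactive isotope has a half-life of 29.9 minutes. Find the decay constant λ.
λ = ln(2)/t½ = 0.02318 minute⁻¹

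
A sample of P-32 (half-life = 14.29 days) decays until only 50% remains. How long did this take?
t = t½ × log₂(N₀/N) = 14.29 days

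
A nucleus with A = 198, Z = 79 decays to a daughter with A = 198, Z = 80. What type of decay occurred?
ΔA = 0, ΔZ = +1 ⇒ beta-minus decay (β⁻)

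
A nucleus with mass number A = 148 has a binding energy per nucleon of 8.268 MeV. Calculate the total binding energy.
B.E. = 8.268 × 148 = 1224 MeV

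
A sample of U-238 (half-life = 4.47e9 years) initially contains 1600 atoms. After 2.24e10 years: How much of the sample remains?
N = N₀(1/2)^(t/t½) = 49.61 atoms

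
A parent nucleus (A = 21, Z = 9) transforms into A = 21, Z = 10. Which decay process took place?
ΔA = 0, ΔZ = +1 ⇒ beta-minus decay (β⁻)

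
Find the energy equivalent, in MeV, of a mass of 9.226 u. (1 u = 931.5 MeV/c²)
E = mc² = 8594 MeV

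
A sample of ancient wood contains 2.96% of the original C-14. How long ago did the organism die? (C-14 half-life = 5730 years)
Age = t½ × log₂(1/ratio) = 29100 years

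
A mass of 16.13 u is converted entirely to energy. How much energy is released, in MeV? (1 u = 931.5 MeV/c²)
E = mc² = 15030 MeV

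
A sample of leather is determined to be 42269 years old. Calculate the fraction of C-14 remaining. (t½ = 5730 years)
N/N₀ = (1/2)^(t/t½) = 0.006017 = 0.602%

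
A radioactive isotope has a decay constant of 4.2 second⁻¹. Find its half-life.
t½ = ln(2)/λ = 0.165 seconds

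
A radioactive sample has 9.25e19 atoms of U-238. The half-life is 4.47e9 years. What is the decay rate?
A = λN = 1.434e10 decays/year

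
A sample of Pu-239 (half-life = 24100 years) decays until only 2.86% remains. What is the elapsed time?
t = t½ × log₂(N₀/N) = 1.236e5 years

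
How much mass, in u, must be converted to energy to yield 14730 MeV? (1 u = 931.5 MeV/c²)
m = E/c² = 15.81 u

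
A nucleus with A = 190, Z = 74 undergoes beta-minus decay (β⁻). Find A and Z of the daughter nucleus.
Daughter: A = 190, Z = 75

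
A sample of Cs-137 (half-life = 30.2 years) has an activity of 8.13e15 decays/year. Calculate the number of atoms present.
N = A/λ = 3.542e17 atoms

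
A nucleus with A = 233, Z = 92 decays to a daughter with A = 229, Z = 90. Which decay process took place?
ΔA = -4, ΔZ = -2 ⇒ alpha decay (α)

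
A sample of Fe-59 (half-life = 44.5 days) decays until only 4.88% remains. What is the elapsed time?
t = t½ × log₂(N₀/N) = 193.9 days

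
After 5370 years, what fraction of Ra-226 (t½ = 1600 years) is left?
N/N₀ = (1/2)^(t/t½) = 0.09765 = 9.76%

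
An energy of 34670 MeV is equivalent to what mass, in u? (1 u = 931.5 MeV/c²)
m = E/c² = 37.22 u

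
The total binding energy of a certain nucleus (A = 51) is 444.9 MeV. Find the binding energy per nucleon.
B.E./A = 444.9/51 = 8.724 MeV/nucleon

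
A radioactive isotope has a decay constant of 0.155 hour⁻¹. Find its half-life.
t½ = ln(2)/λ = 4.472 hours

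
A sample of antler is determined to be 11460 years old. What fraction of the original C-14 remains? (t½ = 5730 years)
N/N₀ = (1/2)^(t/t½) = 0.25 = 25%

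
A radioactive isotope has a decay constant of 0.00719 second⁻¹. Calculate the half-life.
t½ = ln(2)/λ = 96.4 seconds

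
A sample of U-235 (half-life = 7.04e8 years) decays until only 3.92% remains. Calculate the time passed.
t = t½ × log₂(N₀/N) = 3.29e9 years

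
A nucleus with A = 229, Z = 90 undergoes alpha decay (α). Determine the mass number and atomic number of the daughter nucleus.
Daughter: A = 225, Z = 88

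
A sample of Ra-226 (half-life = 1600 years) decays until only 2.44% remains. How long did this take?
t = t½ × log₂(N₀/N) = 8571 years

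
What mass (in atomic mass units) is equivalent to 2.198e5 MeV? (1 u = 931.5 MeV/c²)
m = E/c² = 236 u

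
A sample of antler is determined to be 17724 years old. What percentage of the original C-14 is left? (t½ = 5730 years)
N/N₀ = (1/2)^(t/t½) = 0.1172 = 11.7%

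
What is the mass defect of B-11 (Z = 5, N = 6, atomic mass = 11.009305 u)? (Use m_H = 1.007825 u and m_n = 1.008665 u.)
Δm = Z·m_H + N·m_n − M = 0.08181 u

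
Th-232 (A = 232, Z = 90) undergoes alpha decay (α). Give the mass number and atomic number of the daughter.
Daughter: A = 228, Z = 88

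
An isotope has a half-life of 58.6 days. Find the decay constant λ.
λ = ln(2)/t½ = 0.01183 day⁻¹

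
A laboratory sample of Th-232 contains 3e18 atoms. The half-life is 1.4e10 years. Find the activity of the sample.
A = λN = 1.485e8 decays/year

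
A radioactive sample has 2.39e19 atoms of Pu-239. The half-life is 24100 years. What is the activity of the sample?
A = λN = 6.874e14 decays/year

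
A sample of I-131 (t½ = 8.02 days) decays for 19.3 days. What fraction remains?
N/N₀ = (1/2)^(t/t½) = 0.1886 = 18.9%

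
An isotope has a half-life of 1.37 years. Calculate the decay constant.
λ = ln(2)/t½ = 0.5059 year⁻¹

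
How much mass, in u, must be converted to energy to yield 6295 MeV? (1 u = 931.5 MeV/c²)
m = E/c² = 6.758 u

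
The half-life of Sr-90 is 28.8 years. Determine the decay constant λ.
λ = ln(2)/t½ = 0.02407 year⁻¹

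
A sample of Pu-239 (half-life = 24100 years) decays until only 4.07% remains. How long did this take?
t = t½ × log₂(N₀/N) = 1.113e5 years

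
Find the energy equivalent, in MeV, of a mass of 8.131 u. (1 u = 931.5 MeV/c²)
E = mc² = 7574 MeV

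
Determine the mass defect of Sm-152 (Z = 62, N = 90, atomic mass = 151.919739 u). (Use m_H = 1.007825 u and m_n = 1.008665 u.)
Δm = Z·m_H + N·m_n − M = 1.345 u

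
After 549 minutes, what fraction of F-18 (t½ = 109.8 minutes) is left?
N/N₀ = (1/2)^(t/t½) = 0.03125 = 3.12%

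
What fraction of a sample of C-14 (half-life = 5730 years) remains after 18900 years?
N/N₀ = (1/2)^(t/t½) = 0.1016 = 10.2%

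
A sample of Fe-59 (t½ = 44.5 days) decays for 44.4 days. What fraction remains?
N/N₀ = (1/2)^(t/t½) = 0.5008 = 50.1%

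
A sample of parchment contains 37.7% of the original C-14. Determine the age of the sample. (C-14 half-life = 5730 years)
Age = t½ × log₂(1/ratio) = 8064 years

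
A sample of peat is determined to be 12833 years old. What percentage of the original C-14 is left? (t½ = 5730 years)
N/N₀ = (1/2)^(t/t½) = 0.2117 = 21.2%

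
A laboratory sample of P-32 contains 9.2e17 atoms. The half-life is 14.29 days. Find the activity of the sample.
A = λN = 4.463e16 decays/day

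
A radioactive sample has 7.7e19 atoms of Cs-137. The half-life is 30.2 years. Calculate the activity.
A = λN = 1.767e18 decays/year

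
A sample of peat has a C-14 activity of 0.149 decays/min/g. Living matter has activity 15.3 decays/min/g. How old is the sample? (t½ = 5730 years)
Age = t½ × log₂(A₀/A) = 38290 years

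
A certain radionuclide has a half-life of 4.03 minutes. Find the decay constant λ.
λ = ln(2)/t½ = 0.172 minute⁻¹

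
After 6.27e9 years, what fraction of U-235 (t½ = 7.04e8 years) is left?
N/N₀ = (1/2)^(t/t½) = 0.002084 = 0.208%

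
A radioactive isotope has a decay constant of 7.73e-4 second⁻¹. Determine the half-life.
t½ = ln(2)/λ = 896.7 seconds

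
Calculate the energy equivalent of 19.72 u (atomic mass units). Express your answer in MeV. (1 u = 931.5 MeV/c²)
E = mc² = 18370 MeV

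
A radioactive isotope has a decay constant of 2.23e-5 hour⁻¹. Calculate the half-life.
t½ = ln(2)/λ = 31080 hours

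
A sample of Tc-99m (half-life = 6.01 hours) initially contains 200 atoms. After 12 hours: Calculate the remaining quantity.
N = N₀(1/2)^(t/t½) = 50.12 atoms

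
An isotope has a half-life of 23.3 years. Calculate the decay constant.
λ = ln(2)/t½ = 0.02975 year⁻¹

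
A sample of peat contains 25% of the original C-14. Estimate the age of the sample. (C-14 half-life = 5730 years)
Age = t½ × log₂(1/ratio) = 11460 years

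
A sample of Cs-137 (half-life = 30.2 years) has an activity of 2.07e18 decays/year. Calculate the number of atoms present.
N = A/λ = 9.019e19 atoms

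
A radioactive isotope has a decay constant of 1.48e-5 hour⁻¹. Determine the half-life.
t½ = ln(2)/λ = 46830 hours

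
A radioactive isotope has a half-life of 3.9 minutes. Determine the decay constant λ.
λ = ln(2)/t½ = 0.1777 minute⁻¹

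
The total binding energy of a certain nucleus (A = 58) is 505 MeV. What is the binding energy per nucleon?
B.E./A = 505/58 = 8.707 MeV/nucleon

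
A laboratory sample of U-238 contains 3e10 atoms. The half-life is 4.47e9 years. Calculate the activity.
A = λN = 4.652 decays/year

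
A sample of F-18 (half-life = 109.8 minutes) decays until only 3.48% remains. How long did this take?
t = t½ × log₂(N₀/N) = 532 minutes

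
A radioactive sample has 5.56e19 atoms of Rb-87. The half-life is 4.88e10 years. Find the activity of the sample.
A = λN = 7.897e8 decays/year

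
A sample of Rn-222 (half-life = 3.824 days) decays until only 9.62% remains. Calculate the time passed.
t = t½ × log₂(N₀/N) = 12.92 days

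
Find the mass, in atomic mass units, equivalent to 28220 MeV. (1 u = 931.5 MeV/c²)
m = E/c² = 30.3 u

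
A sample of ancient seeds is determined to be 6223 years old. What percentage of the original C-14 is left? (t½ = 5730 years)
N/N₀ = (1/2)^(t/t½) = 0.4711 = 47.1%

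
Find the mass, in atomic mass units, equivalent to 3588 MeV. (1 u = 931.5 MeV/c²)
m = E/c² = 3.852 u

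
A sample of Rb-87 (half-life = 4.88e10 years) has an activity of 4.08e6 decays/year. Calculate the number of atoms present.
N = A/λ = 2.872e17 atoms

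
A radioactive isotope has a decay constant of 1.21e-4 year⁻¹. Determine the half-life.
t½ = ln(2)/λ = 5728 years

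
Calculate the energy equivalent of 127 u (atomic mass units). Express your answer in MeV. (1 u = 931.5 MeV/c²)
E = mc² = 1.183e5 MeV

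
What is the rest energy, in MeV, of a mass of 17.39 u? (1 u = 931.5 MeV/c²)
E = mc² = 16200 MeV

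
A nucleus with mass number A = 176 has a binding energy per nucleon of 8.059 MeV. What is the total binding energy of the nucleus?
B.E. = 8.059 × 176 = 1418 MeV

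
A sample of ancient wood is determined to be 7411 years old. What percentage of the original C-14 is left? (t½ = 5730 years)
N/N₀ = (1/2)^(t/t½) = 0.408 = 40.8%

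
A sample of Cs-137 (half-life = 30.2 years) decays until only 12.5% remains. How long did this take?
t = t½ × log₂(N₀/N) = 90.6 years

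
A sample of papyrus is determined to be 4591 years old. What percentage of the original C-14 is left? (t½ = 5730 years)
N/N₀ = (1/2)^(t/t½) = 0.5739 = 57.4%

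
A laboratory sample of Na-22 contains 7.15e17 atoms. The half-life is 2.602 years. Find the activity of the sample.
A = λN = 1.905e17 decays/year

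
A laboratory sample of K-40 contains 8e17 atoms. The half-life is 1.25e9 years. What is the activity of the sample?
A = λN = 4.436e8 decays/year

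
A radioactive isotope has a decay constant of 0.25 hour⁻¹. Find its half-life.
t½ = ln(2)/λ = 2.773 hours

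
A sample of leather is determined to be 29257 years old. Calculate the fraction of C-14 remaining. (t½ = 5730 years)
N/N₀ = (1/2)^(t/t½) = 0.02904 = 2.9%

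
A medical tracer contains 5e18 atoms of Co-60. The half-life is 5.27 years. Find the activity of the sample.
A = λN = 6.576e17 decays/year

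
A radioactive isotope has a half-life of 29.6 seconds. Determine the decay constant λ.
λ = ln(2)/t½ = 0.02342 second⁻¹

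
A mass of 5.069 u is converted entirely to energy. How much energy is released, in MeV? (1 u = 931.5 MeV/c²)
E = mc² = 4722 MeV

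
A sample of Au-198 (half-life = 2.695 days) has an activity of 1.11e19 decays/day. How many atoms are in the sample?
N = A/λ = 4.316e19 atoms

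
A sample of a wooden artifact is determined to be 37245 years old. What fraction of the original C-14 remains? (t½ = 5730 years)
N/N₀ = (1/2)^(t/t½) = 0.01105 = 1.1%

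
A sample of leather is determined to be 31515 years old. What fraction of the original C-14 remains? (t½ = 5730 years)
N/N₀ = (1/2)^(t/t½) = 0.0221 = 2.21%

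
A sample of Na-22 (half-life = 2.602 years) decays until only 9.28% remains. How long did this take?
t = t½ × log₂(N₀/N) = 8.924 years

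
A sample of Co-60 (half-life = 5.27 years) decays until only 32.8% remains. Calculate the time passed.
t = t½ × log₂(N₀/N) = 8.475 years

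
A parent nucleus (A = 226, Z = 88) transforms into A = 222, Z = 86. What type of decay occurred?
ΔA = -4, ΔZ = -2 ⇒ alpha decay (α)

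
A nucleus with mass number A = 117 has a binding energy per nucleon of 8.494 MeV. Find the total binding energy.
B.E. = 8.494 × 117 = 993.8 MeV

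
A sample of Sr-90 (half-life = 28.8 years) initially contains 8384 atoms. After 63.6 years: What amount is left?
N = N₀(1/2)^(t/t½) = 1814 atoms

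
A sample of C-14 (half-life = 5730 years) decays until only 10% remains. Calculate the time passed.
t = t½ × log₂(N₀/N) = 19030 years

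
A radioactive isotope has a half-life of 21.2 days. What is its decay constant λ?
λ = ln(2)/t½ = 0.0327 day⁻¹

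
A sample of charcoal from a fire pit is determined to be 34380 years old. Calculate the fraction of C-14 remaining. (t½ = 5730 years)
N/N₀ = (1/2)^(t/t½) = 0.01562 = 1.56%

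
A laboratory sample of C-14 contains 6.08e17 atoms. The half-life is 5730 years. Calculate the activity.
A = λN = 7.355e13 decays/year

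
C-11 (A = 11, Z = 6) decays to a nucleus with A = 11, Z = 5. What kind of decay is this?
ΔA = 0, ΔZ = -1 ⇒ beta-plus decay (β⁺) or electron capture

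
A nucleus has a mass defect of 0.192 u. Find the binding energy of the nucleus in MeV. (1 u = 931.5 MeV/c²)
B.E. = Δm × 931.5 = 178.8 MeV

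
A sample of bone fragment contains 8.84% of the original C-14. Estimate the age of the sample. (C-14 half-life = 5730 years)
Age = t½ × log₂(1/ratio) = 20050 years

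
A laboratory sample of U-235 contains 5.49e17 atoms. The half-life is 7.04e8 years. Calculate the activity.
A = λN = 5.405e8 decays/year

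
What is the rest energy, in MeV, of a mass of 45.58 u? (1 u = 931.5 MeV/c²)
E = mc² = 42460 MeV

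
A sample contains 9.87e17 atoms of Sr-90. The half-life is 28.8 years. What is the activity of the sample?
A = λN = 2.375e16 decays/year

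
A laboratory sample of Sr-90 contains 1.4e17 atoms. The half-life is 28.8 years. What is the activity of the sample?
A = λN = 3.369e15 decays/year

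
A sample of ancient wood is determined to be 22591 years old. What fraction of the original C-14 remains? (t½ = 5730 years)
N/N₀ = (1/2)^(t/t½) = 0.06504 = 6.5%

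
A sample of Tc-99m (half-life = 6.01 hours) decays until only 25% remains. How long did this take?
t = t½ × log₂(N₀/N) = 12.02 hours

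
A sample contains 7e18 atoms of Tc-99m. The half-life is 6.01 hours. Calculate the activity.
A = λN = 8.073e17 decays/hour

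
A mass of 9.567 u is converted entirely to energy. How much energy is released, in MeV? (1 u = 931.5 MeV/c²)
E = mc² = 8912 MeV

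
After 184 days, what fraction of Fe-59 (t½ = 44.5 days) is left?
N/N₀ = (1/2)^(t/t½) = 0.05692 = 5.69%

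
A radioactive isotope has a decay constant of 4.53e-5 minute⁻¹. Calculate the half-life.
t½ = ln(2)/λ = 15300 minutes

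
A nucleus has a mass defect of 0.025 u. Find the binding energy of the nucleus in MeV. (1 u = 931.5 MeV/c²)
B.E. = Δm × 931.5 = 23.29 MeV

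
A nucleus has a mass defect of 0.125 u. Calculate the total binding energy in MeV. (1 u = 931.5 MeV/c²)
B.E. = Δm × 931.5 = 116.4 MeV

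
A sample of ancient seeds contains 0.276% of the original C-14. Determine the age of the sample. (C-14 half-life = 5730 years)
Age = t½ × log₂(1/ratio) = 48710 years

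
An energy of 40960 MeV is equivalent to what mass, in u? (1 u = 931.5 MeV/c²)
m = E/c² = 43.97 u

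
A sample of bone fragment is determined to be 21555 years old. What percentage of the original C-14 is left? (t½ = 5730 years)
N/N₀ = (1/2)^(t/t½) = 0.07372 = 7.37%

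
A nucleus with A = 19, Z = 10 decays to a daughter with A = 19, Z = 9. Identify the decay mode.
ΔA = 0, ΔZ = -1 ⇒ beta-plus decay (β⁺) or electron capture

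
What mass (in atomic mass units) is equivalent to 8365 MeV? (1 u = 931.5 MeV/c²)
m = E/c² = 8.98 u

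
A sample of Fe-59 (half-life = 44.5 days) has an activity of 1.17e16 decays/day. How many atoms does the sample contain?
N = A/λ = 7.511e17 atoms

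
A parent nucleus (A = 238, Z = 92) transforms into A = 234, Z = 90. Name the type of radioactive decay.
ΔA = -4, ΔZ = -2 ⇒ alpha decay (α)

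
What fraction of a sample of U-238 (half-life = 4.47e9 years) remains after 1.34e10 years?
N/N₀ = (1/2)^(t/t½) = 0.1252 = 12.5%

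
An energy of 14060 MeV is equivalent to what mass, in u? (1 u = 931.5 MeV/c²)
m = E/c² = 15.09 u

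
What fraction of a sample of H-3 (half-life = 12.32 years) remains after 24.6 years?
N/N₀ = (1/2)^(t/t½) = 0.2506 = 25.1%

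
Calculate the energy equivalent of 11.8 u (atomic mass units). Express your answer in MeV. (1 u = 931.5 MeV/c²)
E = mc² = 10990 MeV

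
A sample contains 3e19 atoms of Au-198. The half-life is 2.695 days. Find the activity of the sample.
A = λN = 7.716e18 decays/day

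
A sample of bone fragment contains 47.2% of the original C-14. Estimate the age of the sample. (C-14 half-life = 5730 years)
Age = t½ × log₂(1/ratio) = 6206 years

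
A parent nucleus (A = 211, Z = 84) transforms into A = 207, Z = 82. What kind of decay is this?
ΔA = -4, ΔZ = -2 ⇒ alpha decay (α)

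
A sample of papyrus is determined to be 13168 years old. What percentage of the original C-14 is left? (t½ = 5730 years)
N/N₀ = (1/2)^(t/t½) = 0.2033 = 20.3%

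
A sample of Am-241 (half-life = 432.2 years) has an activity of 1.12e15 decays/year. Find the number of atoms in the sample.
N = A/λ = 6.984e17 atoms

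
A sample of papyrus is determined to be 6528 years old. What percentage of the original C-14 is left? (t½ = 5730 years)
N/N₀ = (1/2)^(t/t½) = 0.454 = 45.4%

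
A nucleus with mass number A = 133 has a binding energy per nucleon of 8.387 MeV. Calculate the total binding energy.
B.E. = 8.387 × 133 = 1115 MeV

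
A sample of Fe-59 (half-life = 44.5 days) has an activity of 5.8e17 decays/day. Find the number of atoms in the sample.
N = A/λ = 3.724e19 atoms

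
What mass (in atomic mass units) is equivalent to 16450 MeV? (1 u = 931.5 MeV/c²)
m = E/c² = 17.66 u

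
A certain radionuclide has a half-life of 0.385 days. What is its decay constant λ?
λ = ln(2)/t½ = 1.8 day⁻¹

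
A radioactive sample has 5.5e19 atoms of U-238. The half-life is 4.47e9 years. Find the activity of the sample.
A = λN = 8.529e9 decays/year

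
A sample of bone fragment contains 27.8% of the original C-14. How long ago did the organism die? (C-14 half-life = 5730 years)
Age = t½ × log₂(1/ratio) = 10580 years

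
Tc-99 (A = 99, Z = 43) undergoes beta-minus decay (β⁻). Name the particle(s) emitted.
β⁻: electron (e⁻) + antineutrino (ν̄ₑ)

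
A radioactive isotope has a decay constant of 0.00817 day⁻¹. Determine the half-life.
t½ = ln(2)/λ = 84.84 days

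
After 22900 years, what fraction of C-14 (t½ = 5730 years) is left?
N/N₀ = (1/2)^(t/t½) = 0.06265 = 6.27%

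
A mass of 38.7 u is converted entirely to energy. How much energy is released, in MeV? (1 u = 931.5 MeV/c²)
E = mc² = 36050 MeV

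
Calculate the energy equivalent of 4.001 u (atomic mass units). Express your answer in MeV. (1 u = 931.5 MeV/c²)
E = mc² = 3727 MeV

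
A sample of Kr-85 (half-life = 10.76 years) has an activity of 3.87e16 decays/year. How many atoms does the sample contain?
N = A/λ = 6.008e17 atoms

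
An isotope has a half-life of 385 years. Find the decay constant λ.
λ = ln(2)/t½ = 0.0018 year⁻¹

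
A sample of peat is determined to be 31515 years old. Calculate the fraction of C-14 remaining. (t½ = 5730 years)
N/N₀ = (1/2)^(t/t½) = 0.0221 = 2.21%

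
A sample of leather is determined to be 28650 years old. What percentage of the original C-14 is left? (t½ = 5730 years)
N/N₀ = (1/2)^(t/t½) = 0.03125 = 3.12%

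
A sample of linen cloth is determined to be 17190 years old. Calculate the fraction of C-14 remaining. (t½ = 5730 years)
N/N₀ = (1/2)^(t/t½) = 0.125 = 12.5%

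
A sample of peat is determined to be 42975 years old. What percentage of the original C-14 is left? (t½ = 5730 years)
N/N₀ = (1/2)^(t/t½) = 0.005524 = 0.552%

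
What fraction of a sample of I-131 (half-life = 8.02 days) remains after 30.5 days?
N/N₀ = (1/2)^(t/t½) = 0.07164 = 7.16%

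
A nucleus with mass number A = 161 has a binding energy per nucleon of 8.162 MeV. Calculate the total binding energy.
B.E. = 8.162 × 161 = 1314 MeV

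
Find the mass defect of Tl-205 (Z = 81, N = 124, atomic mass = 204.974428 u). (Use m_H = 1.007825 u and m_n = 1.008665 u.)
Δm = Z·m_H + N·m_n − M = 1.734 u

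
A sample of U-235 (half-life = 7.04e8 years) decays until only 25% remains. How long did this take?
t = t½ × log₂(N₀/N) = 1.408e9 years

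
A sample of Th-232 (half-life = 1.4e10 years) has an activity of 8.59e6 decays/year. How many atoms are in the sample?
N = A/λ = 1.735e17 atoms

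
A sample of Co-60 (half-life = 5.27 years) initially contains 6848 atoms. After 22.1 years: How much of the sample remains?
N = N₀(1/2)^(t/t½) = 374.3 atoms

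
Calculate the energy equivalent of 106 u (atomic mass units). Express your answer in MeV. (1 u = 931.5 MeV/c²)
E = mc² = 98740 MeV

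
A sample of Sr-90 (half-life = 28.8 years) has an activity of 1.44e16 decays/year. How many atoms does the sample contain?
N = A/λ = 5.983e17 atoms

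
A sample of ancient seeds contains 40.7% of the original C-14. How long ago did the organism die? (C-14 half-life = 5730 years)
Age = t½ × log₂(1/ratio) = 7431 years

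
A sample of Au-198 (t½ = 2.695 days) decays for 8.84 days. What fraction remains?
N/N₀ = (1/2)^(t/t½) = 0.1029 = 10.3%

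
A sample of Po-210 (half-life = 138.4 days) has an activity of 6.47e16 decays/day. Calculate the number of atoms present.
N = A/λ = 1.292e19 atoms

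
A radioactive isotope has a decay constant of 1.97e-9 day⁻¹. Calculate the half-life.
t½ = ln(2)/λ = 3.519e8 days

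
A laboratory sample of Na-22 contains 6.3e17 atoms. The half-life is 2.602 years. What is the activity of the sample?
A = λN = 1.678e17 decays/year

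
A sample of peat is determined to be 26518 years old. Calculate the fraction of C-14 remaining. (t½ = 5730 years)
N/N₀ = (1/2)^(t/t½) = 0.04044 = 4.04%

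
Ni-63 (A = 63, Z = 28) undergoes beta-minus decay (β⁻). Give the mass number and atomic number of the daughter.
Daughter: A = 63, Z = 29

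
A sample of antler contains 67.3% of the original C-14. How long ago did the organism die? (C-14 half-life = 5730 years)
Age = t½ × log₂(1/ratio) = 3274 years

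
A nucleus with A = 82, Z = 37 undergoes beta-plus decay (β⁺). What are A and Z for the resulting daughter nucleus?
Daughter: A = 82, Z = 36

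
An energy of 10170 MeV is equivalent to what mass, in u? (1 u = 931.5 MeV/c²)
m = E/c² = 10.92 u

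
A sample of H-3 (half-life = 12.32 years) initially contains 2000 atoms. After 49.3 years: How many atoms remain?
N = N₀(1/2)^(t/t½) = 124.9 atoms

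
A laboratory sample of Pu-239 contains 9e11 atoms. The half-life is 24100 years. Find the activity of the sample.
A = λN = 2.589e7 decays/year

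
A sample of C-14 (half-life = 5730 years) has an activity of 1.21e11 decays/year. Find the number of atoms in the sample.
N = A/λ = 1e15 atoms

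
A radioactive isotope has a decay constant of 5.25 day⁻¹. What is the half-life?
t½ = ln(2)/λ = 0.132 days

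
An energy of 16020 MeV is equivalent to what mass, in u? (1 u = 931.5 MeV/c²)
m = E/c² = 17.2 u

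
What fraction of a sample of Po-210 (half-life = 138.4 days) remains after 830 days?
N/N₀ = (1/2)^(t/t½) = 0.01566 = 1.57%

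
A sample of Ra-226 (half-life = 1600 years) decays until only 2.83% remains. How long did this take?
t = t½ × log₂(N₀/N) = 8229 years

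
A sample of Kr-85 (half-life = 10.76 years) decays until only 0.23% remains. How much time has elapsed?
t = t½ × log₂(N₀/N) = 94.3 years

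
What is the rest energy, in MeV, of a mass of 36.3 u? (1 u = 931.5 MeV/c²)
E = mc² = 33810 MeV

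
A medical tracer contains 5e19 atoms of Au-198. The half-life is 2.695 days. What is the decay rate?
A = λN = 1.286e19 decays/day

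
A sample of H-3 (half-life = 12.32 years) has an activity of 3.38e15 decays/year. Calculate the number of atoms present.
N = A/λ = 6.008e16 atoms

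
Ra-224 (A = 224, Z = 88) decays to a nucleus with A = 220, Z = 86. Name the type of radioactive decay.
ΔA = -4, ΔZ = -2 ⇒ alpha decay (α)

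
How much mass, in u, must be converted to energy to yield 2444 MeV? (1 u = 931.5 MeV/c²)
m = E/c² = 2.624 u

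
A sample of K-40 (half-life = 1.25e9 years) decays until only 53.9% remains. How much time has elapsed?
t = t½ × log₂(N₀/N) = 1.115e9 years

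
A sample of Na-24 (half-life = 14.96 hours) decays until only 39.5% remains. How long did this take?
t = t½ × log₂(N₀/N) = 20.05 hours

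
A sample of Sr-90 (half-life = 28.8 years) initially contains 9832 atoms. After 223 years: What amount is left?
N = N₀(1/2)^(t/t½) = 45.89 atoms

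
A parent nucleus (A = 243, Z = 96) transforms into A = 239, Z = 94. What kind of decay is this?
ΔA = -4, ΔZ = -2 ⇒ alpha decay (α)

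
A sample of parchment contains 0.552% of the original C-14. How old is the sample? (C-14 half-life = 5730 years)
Age = t½ × log₂(1/ratio) = 42980 years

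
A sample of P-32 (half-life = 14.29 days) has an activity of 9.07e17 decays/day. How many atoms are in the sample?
N = A/λ = 1.87e19 atoms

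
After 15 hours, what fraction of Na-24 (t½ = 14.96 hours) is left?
N/N₀ = (1/2)^(t/t½) = 0.4991 = 49.9%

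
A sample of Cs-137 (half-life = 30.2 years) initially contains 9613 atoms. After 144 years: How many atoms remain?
N = N₀(1/2)^(t/t½) = 352.8 atoms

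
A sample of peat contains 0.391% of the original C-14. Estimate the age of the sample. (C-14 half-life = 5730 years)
Age = t½ × log₂(1/ratio) = 45830 years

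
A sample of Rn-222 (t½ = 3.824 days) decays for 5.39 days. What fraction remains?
N/N₀ = (1/2)^(t/t½) = 0.3764 = 37.6%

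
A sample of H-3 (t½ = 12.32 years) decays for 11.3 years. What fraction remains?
N/N₀ = (1/2)^(t/t½) = 0.5295 = 53%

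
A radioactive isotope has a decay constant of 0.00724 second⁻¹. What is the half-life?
t½ = ln(2)/λ = 95.74 seconds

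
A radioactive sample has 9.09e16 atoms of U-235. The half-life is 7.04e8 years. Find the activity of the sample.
A = λN = 8.95e7 decays/year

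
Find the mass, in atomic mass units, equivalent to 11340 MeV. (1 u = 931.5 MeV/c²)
m = E/c² = 12.17 u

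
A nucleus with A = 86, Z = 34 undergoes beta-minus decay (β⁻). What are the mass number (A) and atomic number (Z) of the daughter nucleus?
Daughter: A = 86, Z = 35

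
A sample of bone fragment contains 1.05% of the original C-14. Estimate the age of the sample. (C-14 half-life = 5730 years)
Age = t½ × log₂(1/ratio) = 37670 years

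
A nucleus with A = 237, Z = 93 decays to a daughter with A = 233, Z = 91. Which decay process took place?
ΔA = -4, ΔZ = -2 ⇒ alpha decay (α)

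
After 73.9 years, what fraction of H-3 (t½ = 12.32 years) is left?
N/N₀ = (1/2)^(t/t½) = 0.01564 = 1.56%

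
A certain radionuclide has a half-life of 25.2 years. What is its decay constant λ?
λ = ln(2)/t½ = 0.02751 year⁻¹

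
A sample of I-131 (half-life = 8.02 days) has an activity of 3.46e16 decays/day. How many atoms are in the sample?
N = A/λ = 4.003e17 atoms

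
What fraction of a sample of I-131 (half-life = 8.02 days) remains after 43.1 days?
N/N₀ = (1/2)^(t/t½) = 0.02411 = 2.41%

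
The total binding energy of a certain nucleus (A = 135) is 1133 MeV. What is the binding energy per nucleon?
B.E./A = 1133/135 = 8.393 MeV/nucleon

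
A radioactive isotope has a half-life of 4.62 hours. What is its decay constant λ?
λ = ln(2)/t½ = 0.15 hour⁻¹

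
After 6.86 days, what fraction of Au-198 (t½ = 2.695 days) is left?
N/N₀ = (1/2)^(t/t½) = 0.1713 = 17.1%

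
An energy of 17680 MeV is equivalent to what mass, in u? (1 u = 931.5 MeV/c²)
m = E/c² = 18.98 u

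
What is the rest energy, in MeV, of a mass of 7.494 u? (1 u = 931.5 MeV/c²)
E = mc² = 6981 MeV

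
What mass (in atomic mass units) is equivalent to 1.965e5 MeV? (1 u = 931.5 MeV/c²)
m = E/c² = 211 u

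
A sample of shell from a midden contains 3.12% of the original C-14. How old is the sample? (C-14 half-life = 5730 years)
Age = t½ × log₂(1/ratio) = 28660 years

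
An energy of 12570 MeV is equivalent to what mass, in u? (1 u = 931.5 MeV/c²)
m = E/c² = 13.49 u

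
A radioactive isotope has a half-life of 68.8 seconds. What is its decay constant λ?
λ = ln(2)/t½ = 0.01007 second⁻¹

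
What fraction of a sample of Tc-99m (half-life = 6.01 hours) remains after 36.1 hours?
N/N₀ = (1/2)^(t/t½) = 0.01555 = 1.56%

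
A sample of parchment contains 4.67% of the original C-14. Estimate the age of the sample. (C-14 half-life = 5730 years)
Age = t½ × log₂(1/ratio) = 25330 years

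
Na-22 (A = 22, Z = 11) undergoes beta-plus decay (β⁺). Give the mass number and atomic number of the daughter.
Daughter: A = 22, Z = 10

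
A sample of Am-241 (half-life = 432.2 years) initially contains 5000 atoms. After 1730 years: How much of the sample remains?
N = N₀(1/2)^(t/t½) = 311.9 atoms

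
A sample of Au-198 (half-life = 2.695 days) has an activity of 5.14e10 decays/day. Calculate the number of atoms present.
N = A/λ = 1.998e11 atoms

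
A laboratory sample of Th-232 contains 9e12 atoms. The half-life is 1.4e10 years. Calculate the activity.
A = λN = 445.6 decays/year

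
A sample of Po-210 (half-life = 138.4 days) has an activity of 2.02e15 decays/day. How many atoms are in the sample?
N = A/λ = 4.033e17 atoms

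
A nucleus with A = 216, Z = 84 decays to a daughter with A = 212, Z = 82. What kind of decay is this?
ΔA = -4, ΔZ = -2 ⇒ alpha decay (α)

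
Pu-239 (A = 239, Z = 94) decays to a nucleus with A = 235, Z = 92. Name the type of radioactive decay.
ΔA = -4, ΔZ = -2 ⇒ alpha decay (α)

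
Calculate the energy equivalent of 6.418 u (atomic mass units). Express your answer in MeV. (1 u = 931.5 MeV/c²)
E = mc² = 5978 MeV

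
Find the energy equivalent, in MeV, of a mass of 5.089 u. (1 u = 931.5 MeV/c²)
E = mc² = 4740 MeV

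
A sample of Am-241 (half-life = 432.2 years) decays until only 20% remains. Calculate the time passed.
t = t½ × log₂(N₀/N) = 1004 years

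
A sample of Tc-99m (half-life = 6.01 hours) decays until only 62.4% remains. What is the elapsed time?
t = t½ × log₂(N₀/N) = 4.089 hours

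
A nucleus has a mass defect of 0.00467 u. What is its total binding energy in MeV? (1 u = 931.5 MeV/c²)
B.E. = Δm × 931.5 = 4.35 MeV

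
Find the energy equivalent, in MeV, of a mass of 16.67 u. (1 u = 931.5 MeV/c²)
E = mc² = 15530 MeV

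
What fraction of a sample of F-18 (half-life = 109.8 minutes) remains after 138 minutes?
N/N₀ = (1/2)^(t/t½) = 0.4185 = 41.8%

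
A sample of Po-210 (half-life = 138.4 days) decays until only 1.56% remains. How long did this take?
t = t½ × log₂(N₀/N) = 830.7 days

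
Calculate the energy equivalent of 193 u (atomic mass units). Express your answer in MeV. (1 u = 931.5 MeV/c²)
E = mc² = 1.798e5 MeV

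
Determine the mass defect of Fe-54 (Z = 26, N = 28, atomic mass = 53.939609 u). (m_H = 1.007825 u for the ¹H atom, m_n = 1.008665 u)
Δm = Z·m_H + N·m_n − M = 0.5065 u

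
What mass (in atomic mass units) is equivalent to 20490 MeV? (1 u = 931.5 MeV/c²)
m = E/c² = 22 u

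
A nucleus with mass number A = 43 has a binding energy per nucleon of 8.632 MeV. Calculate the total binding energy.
B.E. = 8.632 × 43 = 371.2 MeV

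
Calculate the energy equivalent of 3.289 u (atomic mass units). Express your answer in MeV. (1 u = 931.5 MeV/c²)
E = mc² = 3064 MeV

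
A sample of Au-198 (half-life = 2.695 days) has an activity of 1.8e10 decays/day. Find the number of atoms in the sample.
N = A/λ = 6.999e10 atoms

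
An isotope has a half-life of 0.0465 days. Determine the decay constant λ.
λ = ln(2)/t½ = 14.91 day⁻¹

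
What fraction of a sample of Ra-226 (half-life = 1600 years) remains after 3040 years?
N/N₀ = (1/2)^(t/t½) = 0.2679 = 26.8%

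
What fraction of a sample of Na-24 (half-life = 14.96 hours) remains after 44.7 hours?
N/N₀ = (1/2)^(t/t½) = 0.126 = 12.6%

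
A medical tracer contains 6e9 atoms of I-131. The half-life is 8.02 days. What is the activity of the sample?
A = λN = 5.186e8 decays/day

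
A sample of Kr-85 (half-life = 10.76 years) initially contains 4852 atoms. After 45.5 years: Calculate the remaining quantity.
N = N₀(1/2)^(t/t½) = 258.8 atoms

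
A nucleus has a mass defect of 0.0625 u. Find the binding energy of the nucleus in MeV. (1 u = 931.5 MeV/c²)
B.E. = Δm × 931.5 = 58.22 MeV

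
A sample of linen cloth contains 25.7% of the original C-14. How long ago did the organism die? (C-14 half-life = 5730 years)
Age = t½ × log₂(1/ratio) = 11230 years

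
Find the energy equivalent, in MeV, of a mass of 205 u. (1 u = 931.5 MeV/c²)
E = mc² = 1.91e5 MeV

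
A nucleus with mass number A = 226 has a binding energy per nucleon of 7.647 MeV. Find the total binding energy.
B.E. = 7.647 × 226 = 1728 MeV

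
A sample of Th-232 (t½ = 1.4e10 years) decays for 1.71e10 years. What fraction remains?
N/N₀ = (1/2)^(t/t½) = 0.4289 = 42.9%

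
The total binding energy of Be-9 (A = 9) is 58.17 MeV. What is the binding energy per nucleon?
B.E./A = 58.17/9 = 6.463 MeV/nucleon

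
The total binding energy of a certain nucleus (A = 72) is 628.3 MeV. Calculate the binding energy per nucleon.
B.E./A = 628.3/72 = 8.726 MeV/nucleon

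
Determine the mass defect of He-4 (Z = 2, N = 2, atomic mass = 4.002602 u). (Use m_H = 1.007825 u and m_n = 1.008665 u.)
Δm = Z·m_H + N·m_n − M = 0.03038 u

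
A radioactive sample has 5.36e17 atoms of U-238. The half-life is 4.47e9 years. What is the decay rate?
A = λN = 8.312e7 decays/year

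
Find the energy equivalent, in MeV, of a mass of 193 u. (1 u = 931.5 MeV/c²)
E = mc² = 1.798e5 MeV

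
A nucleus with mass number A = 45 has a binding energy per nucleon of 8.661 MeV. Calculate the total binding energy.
B.E. = 8.661 × 45 = 389.7 MeV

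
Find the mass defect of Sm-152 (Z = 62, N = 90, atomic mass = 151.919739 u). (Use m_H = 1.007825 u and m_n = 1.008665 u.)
Δm = Z·m_H + N·m_n − M = 1.345 u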